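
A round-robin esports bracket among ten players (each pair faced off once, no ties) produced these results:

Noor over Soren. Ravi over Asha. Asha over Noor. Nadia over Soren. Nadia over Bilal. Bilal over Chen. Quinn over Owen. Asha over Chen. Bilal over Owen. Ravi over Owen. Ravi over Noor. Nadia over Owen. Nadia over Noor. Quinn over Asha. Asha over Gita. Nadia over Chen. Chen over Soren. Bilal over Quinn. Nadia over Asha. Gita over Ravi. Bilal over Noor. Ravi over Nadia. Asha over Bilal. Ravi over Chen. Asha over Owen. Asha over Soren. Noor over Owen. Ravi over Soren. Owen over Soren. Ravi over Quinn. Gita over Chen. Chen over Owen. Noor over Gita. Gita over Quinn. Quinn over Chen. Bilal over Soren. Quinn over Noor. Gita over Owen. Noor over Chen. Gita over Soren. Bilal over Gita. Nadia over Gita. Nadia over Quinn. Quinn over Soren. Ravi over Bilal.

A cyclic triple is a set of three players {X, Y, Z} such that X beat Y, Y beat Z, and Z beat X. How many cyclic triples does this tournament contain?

Win totals: Asha 6, Bilal 6, Chen 2, Nadia 8, Quinn 5, Ravi 8, Soren 0, Owen 1, Gita 5, Noor 4.
A player with w wins dominates both others in C(w,2) triples; summing gives 15 + 15 + 1 + 28 + 10 + 28 + 0 + 0 + 10 + 6 = 113 transitive triples.
Total triples C(10,3) = 120, so cyclic triples = 120 − 113 = 7.

7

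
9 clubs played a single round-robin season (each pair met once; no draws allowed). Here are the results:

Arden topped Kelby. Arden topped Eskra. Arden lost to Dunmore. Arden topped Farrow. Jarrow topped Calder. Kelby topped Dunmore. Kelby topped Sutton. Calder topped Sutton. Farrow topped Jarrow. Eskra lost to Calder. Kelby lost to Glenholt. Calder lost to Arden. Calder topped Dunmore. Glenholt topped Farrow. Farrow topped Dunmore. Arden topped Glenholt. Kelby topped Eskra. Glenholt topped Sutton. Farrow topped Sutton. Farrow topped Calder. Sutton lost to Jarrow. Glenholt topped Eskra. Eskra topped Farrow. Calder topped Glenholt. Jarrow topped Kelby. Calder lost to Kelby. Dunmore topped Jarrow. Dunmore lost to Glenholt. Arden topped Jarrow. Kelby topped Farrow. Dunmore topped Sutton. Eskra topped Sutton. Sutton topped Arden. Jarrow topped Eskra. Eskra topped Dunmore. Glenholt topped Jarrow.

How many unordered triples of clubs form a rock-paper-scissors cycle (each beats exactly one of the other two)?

Win totals: Calder 4, Dunmore 3, Kelby 5, Jarrow 4, Eskra 3, Sutton 1, Glenholt 6, Farrow 4, Arden 6.
A club with w wins dominates both others in C(w,2) triples; summing gives 6 + 3 + 10 + 6 + 3 + 0 + 15 + 6 + 15 = 64 transitive triples.
Total triples C(9,3) = 84, so cyclic triples = 84 − 64 = 20.

20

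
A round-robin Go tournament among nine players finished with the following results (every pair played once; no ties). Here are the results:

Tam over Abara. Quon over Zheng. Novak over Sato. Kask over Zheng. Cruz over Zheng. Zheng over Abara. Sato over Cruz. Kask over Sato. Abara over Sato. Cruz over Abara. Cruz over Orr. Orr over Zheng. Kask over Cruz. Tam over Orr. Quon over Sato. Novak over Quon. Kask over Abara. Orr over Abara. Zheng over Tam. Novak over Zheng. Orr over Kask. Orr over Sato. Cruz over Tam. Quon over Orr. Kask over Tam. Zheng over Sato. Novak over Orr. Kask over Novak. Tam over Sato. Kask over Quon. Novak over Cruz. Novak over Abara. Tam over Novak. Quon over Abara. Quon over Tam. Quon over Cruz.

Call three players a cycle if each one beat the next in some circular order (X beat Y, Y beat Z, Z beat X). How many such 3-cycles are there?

12

Win totals: Zheng 3, Abara 1, Cruz 4, Kask 7, Orr 4, Tam 4, Novak 6, Sato 1, Quon 6.
A player with w wins dominates both others in C(w,2) triples; summing gives 3 + 0 + 6 + 21 + 6 + 6 + 15 + 0 + 15 = 72 transitive triples.
Total triples C(9,3) = 84, so cyclic triples = 84 − 72 = 12.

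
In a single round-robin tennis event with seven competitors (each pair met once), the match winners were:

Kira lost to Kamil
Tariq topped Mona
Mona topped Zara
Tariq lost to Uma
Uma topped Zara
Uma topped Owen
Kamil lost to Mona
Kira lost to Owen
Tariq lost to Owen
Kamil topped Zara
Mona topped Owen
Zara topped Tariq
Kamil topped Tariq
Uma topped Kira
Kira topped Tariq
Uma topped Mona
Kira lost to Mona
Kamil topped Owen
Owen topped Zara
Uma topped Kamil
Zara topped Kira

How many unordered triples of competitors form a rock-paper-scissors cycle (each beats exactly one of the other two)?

Win totals: Owen 3, Tariq 1, Mona 4, Zara 2, Kamil 4, Uma 6, Kira 1.
A competitor with w wins dominates both others in C(w,2) triples; summing gives 3 + 0 + 6 + 1 + 6 + 15 + 0 = 31 transitive triples.
Total triples C(7,3) = 35, so cyclic triples = 35 − 31 = 4.

4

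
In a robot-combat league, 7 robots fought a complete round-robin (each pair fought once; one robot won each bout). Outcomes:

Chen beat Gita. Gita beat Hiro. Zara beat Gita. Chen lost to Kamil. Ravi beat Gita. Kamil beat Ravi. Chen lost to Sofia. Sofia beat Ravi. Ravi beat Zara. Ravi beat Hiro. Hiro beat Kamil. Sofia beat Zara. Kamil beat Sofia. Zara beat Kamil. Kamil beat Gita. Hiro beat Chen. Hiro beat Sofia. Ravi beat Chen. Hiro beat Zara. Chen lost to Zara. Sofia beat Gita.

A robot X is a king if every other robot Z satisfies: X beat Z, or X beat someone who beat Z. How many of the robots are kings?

5

Zara reaches everyone (king).
Gita cannot reach Ravi in two steps.
Sofia reaches everyone (king).
Hiro reaches everyone (king).
Ravi reaches everyone (king).
Chen cannot reach Zara, Sofia, Ravi, Kamil in two steps.
Kamil reaches everyone (king).
Kings: Zara, Sofia, Hiro, Ravi, Kamil — 5.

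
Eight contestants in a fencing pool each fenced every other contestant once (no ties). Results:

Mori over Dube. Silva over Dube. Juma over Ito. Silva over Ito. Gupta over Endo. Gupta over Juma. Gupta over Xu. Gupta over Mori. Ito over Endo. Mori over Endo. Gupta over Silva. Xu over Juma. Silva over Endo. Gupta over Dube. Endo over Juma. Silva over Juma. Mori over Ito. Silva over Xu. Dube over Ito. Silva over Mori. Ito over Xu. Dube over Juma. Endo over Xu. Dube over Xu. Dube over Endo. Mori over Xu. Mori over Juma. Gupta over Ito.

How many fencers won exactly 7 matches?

1

Win totals: Juma 1, Xu 1, Dube 4, Endo 2, Silva 6, Gupta 7, Mori 5, Ito 2.
Exactly 7: Gupta — 1 fencer.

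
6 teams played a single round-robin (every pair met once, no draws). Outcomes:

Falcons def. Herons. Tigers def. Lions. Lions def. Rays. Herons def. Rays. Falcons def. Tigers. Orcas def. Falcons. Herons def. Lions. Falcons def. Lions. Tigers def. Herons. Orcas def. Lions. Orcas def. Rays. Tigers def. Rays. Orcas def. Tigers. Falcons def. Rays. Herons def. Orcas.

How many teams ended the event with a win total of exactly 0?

Win totals: Orcas 4, Falcons 4, Rays 0, Tigers 3, Lions 1, Herons 3.
Exactly 0: Rays — 1 team.

1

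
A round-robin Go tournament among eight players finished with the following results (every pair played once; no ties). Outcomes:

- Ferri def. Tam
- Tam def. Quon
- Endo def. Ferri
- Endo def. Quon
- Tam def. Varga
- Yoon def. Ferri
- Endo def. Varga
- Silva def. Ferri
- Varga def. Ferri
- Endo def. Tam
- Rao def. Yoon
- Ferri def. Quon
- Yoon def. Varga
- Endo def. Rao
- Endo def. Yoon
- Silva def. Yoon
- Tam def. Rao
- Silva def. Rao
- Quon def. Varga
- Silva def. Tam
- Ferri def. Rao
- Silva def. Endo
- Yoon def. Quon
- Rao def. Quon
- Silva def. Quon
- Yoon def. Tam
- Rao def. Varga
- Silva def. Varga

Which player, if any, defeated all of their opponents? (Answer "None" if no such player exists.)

Silva has 7 wins out of 7 opponents — a perfect record.

Silva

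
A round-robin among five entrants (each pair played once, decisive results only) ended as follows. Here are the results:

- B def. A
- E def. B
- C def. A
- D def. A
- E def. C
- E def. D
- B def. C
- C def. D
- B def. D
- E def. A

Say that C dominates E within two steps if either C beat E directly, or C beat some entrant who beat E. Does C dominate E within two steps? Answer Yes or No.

No

C did not beat E directly.
C beat A, D, but each of them lost to E. No two-step path.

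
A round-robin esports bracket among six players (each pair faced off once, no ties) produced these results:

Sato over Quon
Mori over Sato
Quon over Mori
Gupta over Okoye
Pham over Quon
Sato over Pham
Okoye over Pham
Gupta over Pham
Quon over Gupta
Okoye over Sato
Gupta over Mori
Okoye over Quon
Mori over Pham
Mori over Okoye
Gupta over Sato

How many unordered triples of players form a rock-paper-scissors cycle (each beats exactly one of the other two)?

Win totals: Okoye 3, Gupta 4, Mori 3, Pham 1, Quon 2, Sato 2.
A player with w wins dominates both others in C(w,2) triples; summing gives 3 + 6 + 3 + 0 + 1 + 1 = 14 transitive triples.
Total triples C(6,3) = 20, so cyclic triples = 20 − 14 = 6.

6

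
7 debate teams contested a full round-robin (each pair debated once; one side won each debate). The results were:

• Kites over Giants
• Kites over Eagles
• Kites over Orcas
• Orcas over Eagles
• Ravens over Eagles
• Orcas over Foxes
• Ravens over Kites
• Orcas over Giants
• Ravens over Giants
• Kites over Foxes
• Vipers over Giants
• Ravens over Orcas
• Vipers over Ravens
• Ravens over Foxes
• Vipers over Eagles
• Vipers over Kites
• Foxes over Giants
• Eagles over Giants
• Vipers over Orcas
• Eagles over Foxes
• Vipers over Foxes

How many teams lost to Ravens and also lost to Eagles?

Ravens beat: Orcas, Foxes, Giants, Kites, Eagles.
Eagles beat: Foxes, Giants.
Both beat: Foxes, Giants — 2.

2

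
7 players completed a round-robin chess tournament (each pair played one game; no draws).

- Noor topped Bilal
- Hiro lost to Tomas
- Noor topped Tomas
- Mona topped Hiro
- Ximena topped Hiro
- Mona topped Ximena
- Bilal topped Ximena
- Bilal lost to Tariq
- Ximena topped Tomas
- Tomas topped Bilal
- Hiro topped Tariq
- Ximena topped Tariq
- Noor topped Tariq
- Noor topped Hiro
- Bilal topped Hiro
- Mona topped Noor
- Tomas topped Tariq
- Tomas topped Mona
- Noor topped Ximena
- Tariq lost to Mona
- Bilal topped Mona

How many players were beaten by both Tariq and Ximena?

Tariq beat: Bilal.
Ximena beat: Tariq, Hiro, Tomas.
No one was beaten by both.

0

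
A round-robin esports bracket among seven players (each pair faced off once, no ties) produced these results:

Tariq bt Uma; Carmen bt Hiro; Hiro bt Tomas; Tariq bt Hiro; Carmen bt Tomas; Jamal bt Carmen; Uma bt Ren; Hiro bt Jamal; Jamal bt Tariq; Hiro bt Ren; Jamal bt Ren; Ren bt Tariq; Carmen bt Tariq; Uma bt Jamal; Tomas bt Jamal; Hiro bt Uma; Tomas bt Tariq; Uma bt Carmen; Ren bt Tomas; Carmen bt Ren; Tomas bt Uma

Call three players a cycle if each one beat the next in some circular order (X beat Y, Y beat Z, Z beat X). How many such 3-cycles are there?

Win totals: Ren 2, Hiro 4, Carmen 4, Jamal 3, Uma 3, Tariq 2, Tomas 3.
A player with w wins dominates both others in C(w,2) triples; summing gives 1 + 6 + 6 + 3 + 3 + 1 + 3 = 23 transitive triples.
Total triples C(7,3) = 35, so cyclic triples = 35 − 23 = 12.

12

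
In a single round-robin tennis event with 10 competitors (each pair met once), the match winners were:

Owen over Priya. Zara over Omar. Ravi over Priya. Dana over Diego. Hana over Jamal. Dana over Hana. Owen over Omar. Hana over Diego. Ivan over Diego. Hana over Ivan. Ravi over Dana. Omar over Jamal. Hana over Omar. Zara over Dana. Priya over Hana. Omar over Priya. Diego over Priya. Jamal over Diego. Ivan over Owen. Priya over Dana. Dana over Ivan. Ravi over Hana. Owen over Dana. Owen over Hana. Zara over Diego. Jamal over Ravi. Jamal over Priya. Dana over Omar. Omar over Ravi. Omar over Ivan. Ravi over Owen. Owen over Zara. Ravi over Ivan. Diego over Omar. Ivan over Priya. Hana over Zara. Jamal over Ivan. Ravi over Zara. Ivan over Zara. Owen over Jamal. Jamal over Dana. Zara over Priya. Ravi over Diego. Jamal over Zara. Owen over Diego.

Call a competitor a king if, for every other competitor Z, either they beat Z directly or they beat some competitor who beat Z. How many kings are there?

6

Zara cannot reach Owen in two steps.
Hana reaches everyone (king).
Ivan cannot reach Ravi in two steps.
Ravi reaches everyone (king).
Dana reaches everyone (king).
Priya cannot reach Ravi, Owen in two steps.
Owen reaches everyone (king).
Jamal reaches everyone (king).
Omar reaches everyone (king).
Diego cannot reach Zara, Owen in two steps.
Kings: Hana, Ravi, Dana, Owen, Jamal, Omar — 6.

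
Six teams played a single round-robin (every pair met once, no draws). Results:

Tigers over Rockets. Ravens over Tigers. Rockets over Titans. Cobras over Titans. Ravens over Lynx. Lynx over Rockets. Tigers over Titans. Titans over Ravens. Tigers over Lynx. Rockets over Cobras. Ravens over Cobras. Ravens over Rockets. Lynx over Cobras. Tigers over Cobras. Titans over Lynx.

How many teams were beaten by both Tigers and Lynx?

Tigers beat: Lynx, Rockets, Cobras, Titans.
Lynx beat: Rockets, Cobras.
Both beat: Rockets, Cobras — 2.

2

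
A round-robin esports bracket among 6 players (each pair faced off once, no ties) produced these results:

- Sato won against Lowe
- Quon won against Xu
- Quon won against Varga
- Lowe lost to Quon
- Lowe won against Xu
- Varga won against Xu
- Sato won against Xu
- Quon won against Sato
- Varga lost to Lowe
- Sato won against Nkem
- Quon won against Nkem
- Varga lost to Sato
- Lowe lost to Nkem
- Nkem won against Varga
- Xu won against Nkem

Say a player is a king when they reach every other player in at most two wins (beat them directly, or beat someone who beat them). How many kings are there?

1

Quon reaches everyone (king).
Sato cannot reach Quon in two steps.
Lowe cannot reach Quon, Sato in two steps.
Xu cannot reach Quon, Sato in two steps.
Varga cannot reach Quon, Sato, Lowe in two steps.
Nkem cannot reach Quon, Sato in two steps.
Kings: Quon — 1.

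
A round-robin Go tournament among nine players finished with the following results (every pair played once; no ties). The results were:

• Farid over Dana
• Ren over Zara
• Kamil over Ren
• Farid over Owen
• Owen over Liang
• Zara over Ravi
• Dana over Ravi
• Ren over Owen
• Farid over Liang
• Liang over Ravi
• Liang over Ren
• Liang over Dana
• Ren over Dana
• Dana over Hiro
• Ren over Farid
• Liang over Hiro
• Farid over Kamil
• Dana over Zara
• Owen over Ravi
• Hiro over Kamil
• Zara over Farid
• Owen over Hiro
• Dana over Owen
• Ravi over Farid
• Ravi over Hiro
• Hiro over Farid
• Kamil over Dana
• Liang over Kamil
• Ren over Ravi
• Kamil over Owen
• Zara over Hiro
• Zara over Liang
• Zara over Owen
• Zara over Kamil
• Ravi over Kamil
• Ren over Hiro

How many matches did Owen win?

Owen's results: beat Hiro, Liang, Ravi; lost to Farid, Zara, Ren, Kamil, Dana.
That is 3 wins.

3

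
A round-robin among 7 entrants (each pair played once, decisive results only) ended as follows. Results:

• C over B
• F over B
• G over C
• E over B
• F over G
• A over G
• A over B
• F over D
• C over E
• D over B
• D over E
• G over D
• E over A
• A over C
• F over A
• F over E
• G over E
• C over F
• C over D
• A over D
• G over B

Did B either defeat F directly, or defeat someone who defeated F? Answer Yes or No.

No

B did not beat F directly.
B beat no one, so there is no intermediate entrant.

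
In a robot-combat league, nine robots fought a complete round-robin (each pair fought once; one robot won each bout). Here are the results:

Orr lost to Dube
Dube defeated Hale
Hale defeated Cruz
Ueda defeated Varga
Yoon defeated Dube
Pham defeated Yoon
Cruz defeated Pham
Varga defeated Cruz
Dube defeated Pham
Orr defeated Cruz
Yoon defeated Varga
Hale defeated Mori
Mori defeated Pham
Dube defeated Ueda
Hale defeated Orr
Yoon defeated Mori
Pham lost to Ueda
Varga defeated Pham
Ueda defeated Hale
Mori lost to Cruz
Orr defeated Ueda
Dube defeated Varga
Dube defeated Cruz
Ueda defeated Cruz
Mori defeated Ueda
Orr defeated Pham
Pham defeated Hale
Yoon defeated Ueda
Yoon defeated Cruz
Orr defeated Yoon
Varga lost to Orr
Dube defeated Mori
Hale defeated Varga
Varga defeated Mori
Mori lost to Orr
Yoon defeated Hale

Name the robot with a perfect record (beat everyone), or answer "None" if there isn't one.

None

Highest win total is Dube with 7 (out of 8 possible).
Dube lost to Yoon, so no robot went undefeated.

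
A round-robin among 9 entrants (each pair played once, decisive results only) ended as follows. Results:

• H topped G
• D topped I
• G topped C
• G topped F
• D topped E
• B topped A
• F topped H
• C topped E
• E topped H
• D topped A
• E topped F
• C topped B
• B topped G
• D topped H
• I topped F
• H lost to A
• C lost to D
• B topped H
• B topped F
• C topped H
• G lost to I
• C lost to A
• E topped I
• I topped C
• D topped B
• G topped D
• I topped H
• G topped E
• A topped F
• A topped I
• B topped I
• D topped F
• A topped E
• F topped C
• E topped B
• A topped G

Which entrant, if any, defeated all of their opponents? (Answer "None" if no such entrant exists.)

Highest win total is D with 7 (out of 8 possible).
D lost to G, so no entrant went undefeated.

None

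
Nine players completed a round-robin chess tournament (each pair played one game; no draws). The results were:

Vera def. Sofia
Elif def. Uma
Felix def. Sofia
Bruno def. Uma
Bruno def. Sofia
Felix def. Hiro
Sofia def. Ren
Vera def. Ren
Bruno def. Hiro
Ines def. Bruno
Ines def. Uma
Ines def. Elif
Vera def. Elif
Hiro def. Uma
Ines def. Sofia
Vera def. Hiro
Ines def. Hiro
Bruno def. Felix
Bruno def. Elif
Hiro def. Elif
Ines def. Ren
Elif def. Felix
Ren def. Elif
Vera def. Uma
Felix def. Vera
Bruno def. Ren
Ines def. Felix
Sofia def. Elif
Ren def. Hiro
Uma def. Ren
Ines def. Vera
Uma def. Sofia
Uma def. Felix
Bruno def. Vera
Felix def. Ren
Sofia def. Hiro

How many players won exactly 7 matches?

1

Win totals: Elif 2, Bruno 7, Ren 2, Hiro 2, Ines 8, Sofia 3, Uma 3, Felix 4, Vera 5.
Exactly 7: Bruno — 1 player.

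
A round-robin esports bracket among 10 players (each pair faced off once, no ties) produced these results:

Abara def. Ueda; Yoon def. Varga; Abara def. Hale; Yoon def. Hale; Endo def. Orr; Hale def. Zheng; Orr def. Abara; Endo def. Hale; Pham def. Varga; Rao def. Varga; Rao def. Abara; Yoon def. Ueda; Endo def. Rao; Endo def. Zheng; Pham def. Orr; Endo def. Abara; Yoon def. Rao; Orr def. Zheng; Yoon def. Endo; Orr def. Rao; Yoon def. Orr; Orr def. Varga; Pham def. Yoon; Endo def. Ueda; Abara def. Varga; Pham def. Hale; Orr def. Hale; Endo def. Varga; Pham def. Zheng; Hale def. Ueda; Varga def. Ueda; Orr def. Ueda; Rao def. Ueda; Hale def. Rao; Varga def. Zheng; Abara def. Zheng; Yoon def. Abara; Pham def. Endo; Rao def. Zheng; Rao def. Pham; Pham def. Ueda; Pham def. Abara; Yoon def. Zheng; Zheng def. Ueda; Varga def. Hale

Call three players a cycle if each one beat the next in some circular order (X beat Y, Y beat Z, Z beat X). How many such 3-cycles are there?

Win totals: Pham 8, Varga 3, Rao 5, Zheng 1, Hale 3, Yoon 8, Orr 6, Abara 4, Ueda 0, Endo 7.
A player with w wins dominates both others in C(w,2) triples; summing gives 28 + 3 + 10 + 0 + 3 + 28 + 15 + 6 + 0 + 21 = 114 transitive triples.
Total triples C(10,3) = 120, so cyclic triples = 120 − 114 = 6.

6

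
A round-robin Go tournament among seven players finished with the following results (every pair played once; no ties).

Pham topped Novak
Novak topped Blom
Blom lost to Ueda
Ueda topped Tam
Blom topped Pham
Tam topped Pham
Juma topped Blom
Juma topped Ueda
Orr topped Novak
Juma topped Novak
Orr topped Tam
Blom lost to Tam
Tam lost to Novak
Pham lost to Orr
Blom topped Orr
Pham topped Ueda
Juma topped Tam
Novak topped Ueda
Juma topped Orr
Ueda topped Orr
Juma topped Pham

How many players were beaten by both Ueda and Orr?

Ueda beat: Tam, Orr, Blom.
Orr beat: Tam, Novak, Pham.
Both beat: Tam — 1.

1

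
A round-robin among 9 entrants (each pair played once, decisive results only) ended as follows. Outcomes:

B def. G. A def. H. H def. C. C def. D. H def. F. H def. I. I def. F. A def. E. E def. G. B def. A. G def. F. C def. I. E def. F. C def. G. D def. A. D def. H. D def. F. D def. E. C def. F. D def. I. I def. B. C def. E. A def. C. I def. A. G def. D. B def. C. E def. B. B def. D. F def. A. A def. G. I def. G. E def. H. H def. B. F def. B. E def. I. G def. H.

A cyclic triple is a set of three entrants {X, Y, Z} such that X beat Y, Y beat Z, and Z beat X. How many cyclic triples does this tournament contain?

26

Win totals: A 4, B 4, C 5, D 5, E 5, F 2, G 3, H 4, I 4.
An entrant with w wins dominates both others in C(w,2) triples; summing gives 6 + 6 + 10 + 10 + 10 + 1 + 3 + 6 + 6 = 58 transitive triples.
Total triples C(9,3) = 84, so cyclic triples = 84 − 58 = 26.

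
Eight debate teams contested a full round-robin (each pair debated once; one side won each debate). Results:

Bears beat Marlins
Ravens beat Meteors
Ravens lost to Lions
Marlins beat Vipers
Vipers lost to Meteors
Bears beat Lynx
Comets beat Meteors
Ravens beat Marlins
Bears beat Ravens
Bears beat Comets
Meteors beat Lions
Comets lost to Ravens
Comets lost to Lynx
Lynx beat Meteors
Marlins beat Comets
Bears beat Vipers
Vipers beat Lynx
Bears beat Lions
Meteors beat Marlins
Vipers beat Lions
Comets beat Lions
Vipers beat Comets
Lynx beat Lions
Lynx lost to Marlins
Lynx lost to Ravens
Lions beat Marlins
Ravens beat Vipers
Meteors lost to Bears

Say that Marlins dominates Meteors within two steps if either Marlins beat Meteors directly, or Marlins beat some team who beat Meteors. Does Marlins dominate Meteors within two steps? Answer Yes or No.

Yes

Marlins did not beat Meteors directly.
Marlins beat Lynx, Vipers, Comets. Of those, Lynx beat Meteors.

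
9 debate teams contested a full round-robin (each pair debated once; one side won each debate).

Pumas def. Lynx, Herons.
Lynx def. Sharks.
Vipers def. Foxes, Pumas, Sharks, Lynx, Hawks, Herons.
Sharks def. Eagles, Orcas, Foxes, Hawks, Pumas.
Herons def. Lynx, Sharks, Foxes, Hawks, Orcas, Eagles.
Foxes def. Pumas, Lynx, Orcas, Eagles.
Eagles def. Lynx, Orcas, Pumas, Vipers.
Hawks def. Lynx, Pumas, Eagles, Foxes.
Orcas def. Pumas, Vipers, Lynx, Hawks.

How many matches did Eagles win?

4

Eagles' results: beat Lynx, Pumas, Vipers, Orcas; lost to Herons, Hawks, Foxes, Sharks.
That is 4 wins.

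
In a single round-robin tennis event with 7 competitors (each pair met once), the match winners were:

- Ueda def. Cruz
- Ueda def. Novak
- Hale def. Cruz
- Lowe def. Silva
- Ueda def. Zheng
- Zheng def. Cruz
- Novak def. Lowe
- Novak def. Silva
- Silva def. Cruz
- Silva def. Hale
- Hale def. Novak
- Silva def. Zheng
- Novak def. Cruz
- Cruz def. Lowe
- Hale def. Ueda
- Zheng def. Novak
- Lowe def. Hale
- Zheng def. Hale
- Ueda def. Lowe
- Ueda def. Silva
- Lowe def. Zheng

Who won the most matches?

Ueda

Win totals: Ueda 5, Cruz 1, Zheng 3, Lowe 3, Hale 3, Novak 3, Silva 3.
Ueda leads with 5 wins (next highest: 3).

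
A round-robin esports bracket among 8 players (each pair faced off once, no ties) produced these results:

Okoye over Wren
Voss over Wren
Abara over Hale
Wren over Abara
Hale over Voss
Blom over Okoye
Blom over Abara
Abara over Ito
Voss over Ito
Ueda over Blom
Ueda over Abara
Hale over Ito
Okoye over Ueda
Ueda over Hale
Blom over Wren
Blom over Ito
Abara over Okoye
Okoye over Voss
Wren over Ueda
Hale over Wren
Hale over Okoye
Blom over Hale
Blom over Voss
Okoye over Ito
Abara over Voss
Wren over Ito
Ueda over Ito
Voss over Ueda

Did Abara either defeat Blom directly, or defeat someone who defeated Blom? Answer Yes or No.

No

Abara did not beat Blom directly.
Abara beat Ito, Voss, Okoye, Hale, but each of them lost to Blom. No two-step path.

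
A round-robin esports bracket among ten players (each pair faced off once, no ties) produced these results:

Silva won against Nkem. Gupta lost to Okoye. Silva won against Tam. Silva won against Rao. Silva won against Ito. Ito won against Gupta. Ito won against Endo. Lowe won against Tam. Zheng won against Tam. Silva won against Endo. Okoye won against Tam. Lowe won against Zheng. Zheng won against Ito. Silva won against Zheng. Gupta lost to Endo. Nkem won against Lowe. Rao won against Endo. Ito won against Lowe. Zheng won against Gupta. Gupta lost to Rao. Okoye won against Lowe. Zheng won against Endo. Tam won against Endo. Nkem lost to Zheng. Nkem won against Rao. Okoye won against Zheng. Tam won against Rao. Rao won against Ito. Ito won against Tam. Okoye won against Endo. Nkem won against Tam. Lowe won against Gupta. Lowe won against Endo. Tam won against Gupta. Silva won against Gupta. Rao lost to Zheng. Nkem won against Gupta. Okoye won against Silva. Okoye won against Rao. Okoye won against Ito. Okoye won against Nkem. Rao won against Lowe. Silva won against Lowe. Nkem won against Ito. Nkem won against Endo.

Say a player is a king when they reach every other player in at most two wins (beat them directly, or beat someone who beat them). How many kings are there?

Rao cannot reach Okoye, Nkem, Silva in two steps.
Tam cannot reach Okoye, Nkem, Silva, Zheng in two steps.
Okoye reaches everyone (king).
Gupta cannot reach Rao, Tam, Okoye, Nkem, Ito, Silva, Lowe, Zheng, Endo in two steps.
Nkem cannot reach Okoye, Silva in two steps.
Ito cannot reach Okoye, Nkem, Silva in two steps.
Silva cannot reach Okoye in two steps.
Lowe cannot reach Okoye, Silva in two steps.
Zheng cannot reach Okoye, Silva in two steps.
Endo cannot reach Rao, Tam, Okoye, Nkem, Ito, Silva, Lowe, Zheng in two steps.
Kings: Okoye — 1.

1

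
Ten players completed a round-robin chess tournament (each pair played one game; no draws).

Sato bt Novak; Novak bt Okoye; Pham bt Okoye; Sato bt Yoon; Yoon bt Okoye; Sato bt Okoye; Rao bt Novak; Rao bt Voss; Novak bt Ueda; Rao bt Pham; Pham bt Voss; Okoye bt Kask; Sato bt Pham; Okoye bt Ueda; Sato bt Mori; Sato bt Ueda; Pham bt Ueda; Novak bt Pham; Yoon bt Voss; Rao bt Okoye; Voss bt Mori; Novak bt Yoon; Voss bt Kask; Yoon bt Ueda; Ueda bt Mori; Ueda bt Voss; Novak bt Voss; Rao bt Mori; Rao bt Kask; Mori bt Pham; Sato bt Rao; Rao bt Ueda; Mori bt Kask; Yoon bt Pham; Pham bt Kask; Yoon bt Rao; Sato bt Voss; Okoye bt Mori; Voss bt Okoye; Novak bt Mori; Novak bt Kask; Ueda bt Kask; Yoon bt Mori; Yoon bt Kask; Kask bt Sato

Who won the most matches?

Win totals: Voss 3, Okoye 3, Pham 4, Rao 7, Novak 7, Kask 1, Ueda 3, Yoon 7, Mori 2, Sato 8.
Sato leads with 8 wins (next highest: 7).

Sato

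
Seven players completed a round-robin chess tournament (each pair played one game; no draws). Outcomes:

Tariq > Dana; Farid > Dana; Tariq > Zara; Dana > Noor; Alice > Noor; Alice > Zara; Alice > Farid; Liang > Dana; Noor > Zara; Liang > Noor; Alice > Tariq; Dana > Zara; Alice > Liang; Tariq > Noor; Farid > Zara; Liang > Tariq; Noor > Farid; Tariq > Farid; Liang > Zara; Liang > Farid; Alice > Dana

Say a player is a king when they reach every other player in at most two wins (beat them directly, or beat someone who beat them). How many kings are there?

1

Tariq cannot reach Liang, Alice in two steps.
Noor cannot reach Tariq, Liang, Alice in two steps.
Liang cannot reach Alice in two steps.
Farid cannot reach Tariq, Liang, Alice in two steps.
Dana cannot reach Tariq, Liang, Alice in two steps.
Zara cannot reach Tariq, Noor, Liang, Farid, Dana, Alice in two steps.
Alice reaches everyone (king).
Kings: Alice — 1.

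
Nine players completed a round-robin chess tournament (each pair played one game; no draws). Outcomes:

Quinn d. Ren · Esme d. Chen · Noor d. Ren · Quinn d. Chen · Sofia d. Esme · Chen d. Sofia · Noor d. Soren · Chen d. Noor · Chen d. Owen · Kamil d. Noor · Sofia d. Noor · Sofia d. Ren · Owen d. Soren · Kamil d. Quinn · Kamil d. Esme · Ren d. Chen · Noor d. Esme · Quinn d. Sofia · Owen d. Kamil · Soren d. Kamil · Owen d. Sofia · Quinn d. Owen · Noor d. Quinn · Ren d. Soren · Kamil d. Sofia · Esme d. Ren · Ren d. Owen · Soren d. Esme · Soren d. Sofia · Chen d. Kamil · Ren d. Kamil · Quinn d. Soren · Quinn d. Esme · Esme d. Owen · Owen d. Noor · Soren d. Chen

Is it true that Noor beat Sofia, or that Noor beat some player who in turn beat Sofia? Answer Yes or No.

Yes

Noor did not beat Sofia directly.
Noor beat Soren, Esme, Ren, Quinn. Of those, Soren beat Sofia.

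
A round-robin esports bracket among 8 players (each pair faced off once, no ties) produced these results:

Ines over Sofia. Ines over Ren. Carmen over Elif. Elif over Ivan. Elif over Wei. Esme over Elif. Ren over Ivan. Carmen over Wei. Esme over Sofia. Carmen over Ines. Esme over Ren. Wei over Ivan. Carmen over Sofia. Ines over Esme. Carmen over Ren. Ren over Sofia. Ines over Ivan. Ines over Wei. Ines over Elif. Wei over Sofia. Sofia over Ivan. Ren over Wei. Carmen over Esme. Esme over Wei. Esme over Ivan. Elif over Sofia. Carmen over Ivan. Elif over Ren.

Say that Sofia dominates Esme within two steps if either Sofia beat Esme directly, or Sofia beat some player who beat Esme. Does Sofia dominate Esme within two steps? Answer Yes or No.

Sofia did not beat Esme directly.
Sofia beat Ivan, but each of them lost to Esme. No two-step path.

No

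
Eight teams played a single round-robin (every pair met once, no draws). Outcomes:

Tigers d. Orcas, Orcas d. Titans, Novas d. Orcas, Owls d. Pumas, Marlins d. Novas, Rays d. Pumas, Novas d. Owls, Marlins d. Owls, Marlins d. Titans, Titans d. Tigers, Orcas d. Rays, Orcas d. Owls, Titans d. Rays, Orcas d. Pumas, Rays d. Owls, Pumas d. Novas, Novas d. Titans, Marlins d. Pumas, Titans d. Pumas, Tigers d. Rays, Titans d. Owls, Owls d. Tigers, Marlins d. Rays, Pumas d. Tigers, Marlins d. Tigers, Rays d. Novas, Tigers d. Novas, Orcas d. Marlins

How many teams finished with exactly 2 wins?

2

Win totals: Marlins 6, Orcas 5, Novas 3, Rays 3, Pumas 2, Tigers 3, Titans 4, Owls 2.
Exactly 2: Pumas, Owls — 2 teams.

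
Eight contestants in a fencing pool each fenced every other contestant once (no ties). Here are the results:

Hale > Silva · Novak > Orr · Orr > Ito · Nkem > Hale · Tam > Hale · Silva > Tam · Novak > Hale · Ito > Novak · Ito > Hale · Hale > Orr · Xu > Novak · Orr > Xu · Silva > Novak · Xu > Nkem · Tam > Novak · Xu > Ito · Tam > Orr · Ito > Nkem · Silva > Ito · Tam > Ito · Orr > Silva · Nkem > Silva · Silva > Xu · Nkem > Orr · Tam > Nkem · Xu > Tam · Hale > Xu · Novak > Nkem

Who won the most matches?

Win totals: Tam 5, Xu 4, Novak 3, Silva 4, Ito 3, Orr 3, Hale 3, Nkem 3.
Tam leads with 5 wins (next highest: 4).

Tam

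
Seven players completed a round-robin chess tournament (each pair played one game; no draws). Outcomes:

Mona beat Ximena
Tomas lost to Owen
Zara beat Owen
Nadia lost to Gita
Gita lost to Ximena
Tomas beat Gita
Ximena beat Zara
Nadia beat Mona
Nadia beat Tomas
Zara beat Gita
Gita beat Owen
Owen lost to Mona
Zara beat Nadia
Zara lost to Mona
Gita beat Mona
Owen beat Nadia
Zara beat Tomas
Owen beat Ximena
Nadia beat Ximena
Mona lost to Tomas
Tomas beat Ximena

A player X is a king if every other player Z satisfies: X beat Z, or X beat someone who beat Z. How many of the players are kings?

7

Ximena reaches everyone (king).
Gita reaches everyone (king).
Mona reaches everyone (king).
Nadia reaches everyone (king).
Zara reaches everyone (king).
Owen reaches everyone (king).
Tomas reaches everyone (king).
Kings: Ximena, Gita, Mona, Nadia, Zara, Owen, Tomas — 7.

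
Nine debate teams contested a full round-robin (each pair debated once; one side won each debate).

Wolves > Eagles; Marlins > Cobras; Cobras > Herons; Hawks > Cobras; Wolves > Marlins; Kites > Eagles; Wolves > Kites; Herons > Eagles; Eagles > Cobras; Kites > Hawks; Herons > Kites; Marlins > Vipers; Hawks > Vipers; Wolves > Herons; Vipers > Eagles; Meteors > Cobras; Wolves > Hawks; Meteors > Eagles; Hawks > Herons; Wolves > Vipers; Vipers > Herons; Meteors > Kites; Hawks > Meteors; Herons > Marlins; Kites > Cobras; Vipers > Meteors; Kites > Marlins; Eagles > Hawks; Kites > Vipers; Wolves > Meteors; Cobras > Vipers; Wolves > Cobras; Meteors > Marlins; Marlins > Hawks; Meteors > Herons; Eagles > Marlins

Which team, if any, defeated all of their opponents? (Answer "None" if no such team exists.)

Wolves

Wolves has 8 wins out of 8 opponents — a perfect record.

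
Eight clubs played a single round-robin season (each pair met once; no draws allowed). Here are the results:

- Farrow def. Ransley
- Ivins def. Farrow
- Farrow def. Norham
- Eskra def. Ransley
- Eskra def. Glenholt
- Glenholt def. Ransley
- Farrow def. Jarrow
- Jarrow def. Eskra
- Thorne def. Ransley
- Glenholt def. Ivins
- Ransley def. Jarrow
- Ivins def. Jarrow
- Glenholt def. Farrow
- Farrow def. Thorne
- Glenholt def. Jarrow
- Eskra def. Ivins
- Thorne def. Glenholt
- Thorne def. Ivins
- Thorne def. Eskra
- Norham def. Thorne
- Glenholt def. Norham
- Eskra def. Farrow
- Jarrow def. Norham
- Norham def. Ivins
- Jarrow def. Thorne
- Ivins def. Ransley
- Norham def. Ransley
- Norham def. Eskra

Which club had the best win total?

Glenholt

Win totals: Glenholt 5, Thorne 4, Norham 4, Ivins 3, Eskra 4, Ransley 1, Jarrow 3, Farrow 4.
Glenholt leads with 5 wins (next highest: 4).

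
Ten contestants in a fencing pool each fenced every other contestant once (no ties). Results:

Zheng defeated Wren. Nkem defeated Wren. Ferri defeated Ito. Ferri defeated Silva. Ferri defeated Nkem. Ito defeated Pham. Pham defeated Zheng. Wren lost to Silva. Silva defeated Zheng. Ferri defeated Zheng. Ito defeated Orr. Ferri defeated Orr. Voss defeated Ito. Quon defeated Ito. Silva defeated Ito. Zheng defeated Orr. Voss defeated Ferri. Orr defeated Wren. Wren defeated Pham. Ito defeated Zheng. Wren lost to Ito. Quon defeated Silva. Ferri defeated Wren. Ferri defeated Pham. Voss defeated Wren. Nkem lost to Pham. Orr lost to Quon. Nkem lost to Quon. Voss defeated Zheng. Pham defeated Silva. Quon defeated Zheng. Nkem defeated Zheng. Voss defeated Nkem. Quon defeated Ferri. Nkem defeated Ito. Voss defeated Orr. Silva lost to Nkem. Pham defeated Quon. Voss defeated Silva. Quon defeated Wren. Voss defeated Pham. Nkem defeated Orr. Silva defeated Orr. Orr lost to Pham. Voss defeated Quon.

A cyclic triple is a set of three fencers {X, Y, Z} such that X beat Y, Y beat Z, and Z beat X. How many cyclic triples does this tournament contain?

9

Win totals: Nkem 5, Silva 4, Voss 9, Ito 4, Quon 7, Orr 1, Wren 1, Ferri 7, Zheng 2, Pham 5.
A fencer with w wins dominates both others in C(w,2) triples; summing gives 10 + 6 + 36 + 6 + 21 + 0 + 0 + 21 + 1 + 10 = 111 transitive triples.
Total triples C(10,3) = 120, so cyclic triples = 120 − 111 = 9.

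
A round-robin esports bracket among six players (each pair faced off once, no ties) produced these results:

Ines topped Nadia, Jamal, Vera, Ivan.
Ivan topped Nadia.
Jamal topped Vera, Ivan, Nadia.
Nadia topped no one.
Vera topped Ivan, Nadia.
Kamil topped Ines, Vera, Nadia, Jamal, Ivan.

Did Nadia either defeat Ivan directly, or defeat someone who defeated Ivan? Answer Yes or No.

No

Nadia did not beat Ivan directly.
Nadia beat no one, so there is no intermediate player.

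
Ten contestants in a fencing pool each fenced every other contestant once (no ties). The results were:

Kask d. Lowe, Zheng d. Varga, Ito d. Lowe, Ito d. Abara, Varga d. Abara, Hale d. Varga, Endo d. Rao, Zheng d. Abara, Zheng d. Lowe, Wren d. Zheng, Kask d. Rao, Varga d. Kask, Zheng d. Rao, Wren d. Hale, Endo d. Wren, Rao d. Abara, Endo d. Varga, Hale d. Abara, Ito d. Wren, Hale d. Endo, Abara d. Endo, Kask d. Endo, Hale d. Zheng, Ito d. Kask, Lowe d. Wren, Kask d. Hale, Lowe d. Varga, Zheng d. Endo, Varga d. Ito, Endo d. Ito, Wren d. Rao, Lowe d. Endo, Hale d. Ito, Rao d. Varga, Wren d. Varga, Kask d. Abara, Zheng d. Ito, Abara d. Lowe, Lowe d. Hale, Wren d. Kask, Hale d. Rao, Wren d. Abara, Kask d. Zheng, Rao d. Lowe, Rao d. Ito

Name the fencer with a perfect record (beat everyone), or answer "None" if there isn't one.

Highest win total is Zheng with 6 (out of 9 possible).
Zheng lost to Kask, Hale, Wren, so no fencer went undefeated.

None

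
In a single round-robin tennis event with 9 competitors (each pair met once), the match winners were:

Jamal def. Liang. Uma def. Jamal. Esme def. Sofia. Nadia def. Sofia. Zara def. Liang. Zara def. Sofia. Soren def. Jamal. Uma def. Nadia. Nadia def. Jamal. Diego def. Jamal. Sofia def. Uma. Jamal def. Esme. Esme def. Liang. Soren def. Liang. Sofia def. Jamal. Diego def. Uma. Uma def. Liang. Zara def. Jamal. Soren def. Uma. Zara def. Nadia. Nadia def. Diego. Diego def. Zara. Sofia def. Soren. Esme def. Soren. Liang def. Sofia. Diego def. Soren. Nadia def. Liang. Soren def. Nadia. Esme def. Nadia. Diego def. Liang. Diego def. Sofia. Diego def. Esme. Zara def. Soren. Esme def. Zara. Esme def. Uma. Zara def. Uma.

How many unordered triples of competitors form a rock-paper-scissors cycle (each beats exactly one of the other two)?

Win totals: Liang 1, Jamal 2, Sofia 3, Soren 4, Diego 7, Uma 3, Esme 6, Zara 6, Nadia 4.
A competitor with w wins dominates both others in C(w,2) triples; summing gives 0 + 1 + 3 + 6 + 21 + 3 + 15 + 15 + 6 = 70 transitive triples.
Total triples C(9,3) = 84, so cyclic triples = 84 − 70 = 14.

14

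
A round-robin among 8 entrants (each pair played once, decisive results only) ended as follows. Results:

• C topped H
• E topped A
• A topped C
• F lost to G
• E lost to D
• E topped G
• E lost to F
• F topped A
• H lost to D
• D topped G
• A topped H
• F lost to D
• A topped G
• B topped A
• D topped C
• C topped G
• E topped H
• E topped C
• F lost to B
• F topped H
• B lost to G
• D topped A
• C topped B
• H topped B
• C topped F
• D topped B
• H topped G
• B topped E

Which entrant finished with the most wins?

D

Win totals: A 3, B 3, C 4, D 7, E 4, F 3, G 2, H 2.
D leads with 7 wins (next highest: 4).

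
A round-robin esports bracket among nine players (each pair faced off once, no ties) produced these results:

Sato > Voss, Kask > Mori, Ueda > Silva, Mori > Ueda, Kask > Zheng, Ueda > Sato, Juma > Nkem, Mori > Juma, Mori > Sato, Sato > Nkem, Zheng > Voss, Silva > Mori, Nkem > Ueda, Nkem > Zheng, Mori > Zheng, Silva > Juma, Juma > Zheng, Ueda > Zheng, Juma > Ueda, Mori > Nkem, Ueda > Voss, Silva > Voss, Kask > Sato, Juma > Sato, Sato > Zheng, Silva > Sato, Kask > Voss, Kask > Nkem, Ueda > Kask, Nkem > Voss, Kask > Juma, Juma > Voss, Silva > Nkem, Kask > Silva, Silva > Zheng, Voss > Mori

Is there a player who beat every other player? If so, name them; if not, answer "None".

None

Highest win total is Kask with 7 (out of 8 possible).
Kask lost to Ueda, so no player went undefeated.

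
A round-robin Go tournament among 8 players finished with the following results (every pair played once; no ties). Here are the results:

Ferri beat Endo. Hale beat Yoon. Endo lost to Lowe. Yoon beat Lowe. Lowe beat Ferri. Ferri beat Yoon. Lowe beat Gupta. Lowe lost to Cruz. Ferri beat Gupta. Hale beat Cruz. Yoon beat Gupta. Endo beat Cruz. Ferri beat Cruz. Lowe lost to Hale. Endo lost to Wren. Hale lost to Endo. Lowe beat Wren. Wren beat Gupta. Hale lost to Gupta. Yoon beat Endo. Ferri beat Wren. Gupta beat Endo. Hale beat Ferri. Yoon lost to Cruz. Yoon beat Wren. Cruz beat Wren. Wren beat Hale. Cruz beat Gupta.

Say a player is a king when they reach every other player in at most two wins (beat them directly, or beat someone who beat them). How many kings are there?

Cruz reaches everyone (king).
Ferri reaches everyone (king).
Lowe reaches everyone (king).
Gupta cannot reach Wren in two steps.
Wren reaches everyone (king).
Hale reaches everyone (king).
Endo reaches everyone (king).
Yoon reaches everyone (king).
Kings: Cruz, Ferri, Lowe, Wren, Hale, Endo, Yoon — 7.

7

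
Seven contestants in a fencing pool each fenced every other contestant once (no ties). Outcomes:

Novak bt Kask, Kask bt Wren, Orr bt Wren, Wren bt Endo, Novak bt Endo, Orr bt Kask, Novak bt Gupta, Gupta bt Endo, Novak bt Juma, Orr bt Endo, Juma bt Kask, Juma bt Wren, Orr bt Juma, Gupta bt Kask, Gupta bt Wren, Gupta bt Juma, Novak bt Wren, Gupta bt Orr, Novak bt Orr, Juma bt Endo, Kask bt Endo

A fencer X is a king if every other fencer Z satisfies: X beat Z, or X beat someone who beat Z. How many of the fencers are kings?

1

Orr cannot reach Novak, Gupta in two steps.
Wren cannot reach Orr, Novak, Kask, Gupta, Juma in two steps.
Novak reaches everyone (king).
Kask cannot reach Orr, Novak, Gupta, Juma in two steps.
Endo cannot reach Orr, Wren, Novak, Kask, Gupta, Juma in two steps.
Gupta cannot reach Novak in two steps.
Juma cannot reach Orr, Novak, Gupta in two steps.
Kings: Novak — 1.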